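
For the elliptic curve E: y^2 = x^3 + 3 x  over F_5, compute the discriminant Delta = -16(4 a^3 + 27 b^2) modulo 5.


4 a^3 + 27 b^2 = 4*3^3 + 27*0^2 = 108 + 0 = 108
Delta = -16 * (108) = -1728
Delta mod 5 = 2

Delta = 2 (mod 5)


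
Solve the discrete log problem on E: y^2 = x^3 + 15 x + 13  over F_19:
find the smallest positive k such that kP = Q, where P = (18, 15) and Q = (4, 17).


Enumerate multiples of P until we hit Q = (4, 17):
  1P = (18, 15)
  2P = (13, 7)
  3P = (5, 2)
  4P = (16, 6)
  5P = (10, 2)
  6P = (7, 10)
  7P = (3, 16)
  8P = (4, 17)
Match found at i = 8.

k = 8


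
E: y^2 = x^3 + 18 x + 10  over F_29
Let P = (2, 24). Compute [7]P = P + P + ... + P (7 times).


k = 7 = 111_2 (binary, LSB first: 111)
Double-and-add from P = (2, 24):
  bit 0 = 1: acc = O + (2, 24) = (2, 24)
  bit 1 = 1: acc = (2, 24) + (5, 14) = (17, 26)
  bit 2 = 1: acc = (17, 26) + (26, 25) = (10, 28)

7P = (10, 28)


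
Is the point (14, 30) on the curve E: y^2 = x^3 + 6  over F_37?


Check whether y^2 = x^3 + 0 x + 6 (mod 37) for (x, y) = (14, 30).
LHS: y^2 = 30^2 mod 37 = 12
RHS: x^3 + 0 x + 6 = 14^3 + 0*14 + 6 mod 37 = 12
LHS = RHS

Yes, on the curve


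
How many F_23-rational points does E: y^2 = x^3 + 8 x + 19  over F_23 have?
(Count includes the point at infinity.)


For each x in F_23, count y with y^2 = x^3 + 8 x + 19 mod 23:
  x = 3: RHS = 1, y in [1, 22]  -> 2 point(s)
  x = 4: RHS = 0, y in [0]  -> 1 point(s)
  x = 5: RHS = 0, y in [0]  -> 1 point(s)
  x = 7: RHS = 4, y in [2, 21]  -> 2 point(s)
  x = 10: RHS = 18, y in [8, 15]  -> 2 point(s)
  x = 11: RHS = 12, y in [9, 14]  -> 2 point(s)
  x = 12: RHS = 3, y in [7, 16]  -> 2 point(s)
  x = 14: RHS = 0, y in [0]  -> 1 point(s)
  x = 15: RHS = 18, y in [8, 15]  -> 2 point(s)
  x = 17: RHS = 8, y in [10, 13]  -> 2 point(s)
  x = 21: RHS = 18, y in [8, 15]  -> 2 point(s)
Affine points: 19. Add the point at infinity: total = 20.

#E(F_23) = 20


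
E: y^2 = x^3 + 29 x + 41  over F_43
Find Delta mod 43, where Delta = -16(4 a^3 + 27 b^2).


4 a^3 + 27 b^2 = 4*29^3 + 27*41^2 = 97556 + 45387 = 142943
Delta = -16 * (142943) = -2287088
Delta mod 43 = 39

Delta = 39 (mod 43)


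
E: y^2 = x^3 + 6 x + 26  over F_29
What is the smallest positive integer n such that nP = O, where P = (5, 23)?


Compute successive multiples of P until we hit O:
  1P = (5, 23)
  2P = (12, 17)
  3P = (8, 21)
  4P = (10, 19)
  5P = (10, 10)
  6P = (8, 8)
  7P = (12, 12)
  8P = (5, 6)
  ... (continuing to 9P)
  9P = O

ord(P) = 9


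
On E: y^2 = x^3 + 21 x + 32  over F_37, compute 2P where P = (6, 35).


Doubling: s = (3 x1^2 + a) / (2 y1)
s = (3*6^2 + 21) / (2*35) mod 37 = 14
x3 = s^2 - 2 x1 mod 37 = 14^2 - 2*6 = 36
y3 = s (x1 - x3) - y1 mod 37 = 14 * (6 - 36) - 35 = 26

2P = (36, 26)


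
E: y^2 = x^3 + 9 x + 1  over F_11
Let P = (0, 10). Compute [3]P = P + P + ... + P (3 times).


k = 3 = 11_2 (binary, LSB first: 11)
Double-and-add from P = (0, 10):
  bit 0 = 1: acc = O + (0, 10) = (0, 10)
  bit 1 = 1: acc = (0, 10) + (1, 0) = (0, 1)

3P = (0, 1)


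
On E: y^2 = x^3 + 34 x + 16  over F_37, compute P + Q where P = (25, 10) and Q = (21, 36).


P != Q, so use the chord formula.
s = (y2 - y1) / (x2 - x1) = (26) / (33) mod 37 = 12
x3 = s^2 - x1 - x2 mod 37 = 12^2 - 25 - 21 = 24
y3 = s (x1 - x3) - y1 mod 37 = 12 * (25 - 24) - 10 = 2

P + Q = (24, 2)


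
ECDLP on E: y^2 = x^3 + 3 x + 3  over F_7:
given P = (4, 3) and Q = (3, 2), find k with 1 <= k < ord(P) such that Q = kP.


Enumerate multiples of P until we hit Q = (3, 2):
  1P = (4, 3)
  2P = (3, 2)
Match found at i = 2.

k = 2


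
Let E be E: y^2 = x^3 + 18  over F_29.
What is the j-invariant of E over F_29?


Delta = -16(4 a^3 + 27 b^2) mod 29 = 15
-1728 * (4 a)^3 = -1728 * (4*0)^3 mod 29 = 0
j = 0 * 15^(-1) mod 29 = 0

j = 0 (mod 29)


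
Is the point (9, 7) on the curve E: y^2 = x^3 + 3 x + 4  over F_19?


Check whether y^2 = x^3 + 3 x + 4 (mod 19) for (x, y) = (9, 7).
LHS: y^2 = 7^2 mod 19 = 11
RHS: x^3 + 3 x + 4 = 9^3 + 3*9 + 4 mod 19 = 0
LHS != RHS

No, not on the curve


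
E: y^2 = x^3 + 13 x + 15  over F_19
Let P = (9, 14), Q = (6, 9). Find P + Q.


P != Q, so use the chord formula.
s = (y2 - y1) / (x2 - x1) = (14) / (16) mod 19 = 8
x3 = s^2 - x1 - x2 mod 19 = 8^2 - 9 - 6 = 11
y3 = s (x1 - x3) - y1 mod 19 = 8 * (9 - 11) - 14 = 8

P + Q = (11, 8)


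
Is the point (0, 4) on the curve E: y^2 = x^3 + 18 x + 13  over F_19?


Check whether y^2 = x^3 + 18 x + 13 (mod 19) for (x, y) = (0, 4).
LHS: y^2 = 4^2 mod 19 = 16
RHS: x^3 + 18 x + 13 = 0^3 + 18*0 + 13 mod 19 = 13
LHS != RHS

No, not on the curve


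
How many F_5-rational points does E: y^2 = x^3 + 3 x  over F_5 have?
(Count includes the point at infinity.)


For each x in F_5, count y with y^2 = x^3 + 3 x + 0 mod 5:
  x = 0: RHS = 0, y in [0]  -> 1 point(s)
  x = 1: RHS = 4, y in [2, 3]  -> 2 point(s)
  x = 2: RHS = 4, y in [2, 3]  -> 2 point(s)
  x = 3: RHS = 1, y in [1, 4]  -> 2 point(s)
  x = 4: RHS = 1, y in [1, 4]  -> 2 point(s)
Affine points: 9. Add the point at infinity: total = 10.

#E(F_5) = 10


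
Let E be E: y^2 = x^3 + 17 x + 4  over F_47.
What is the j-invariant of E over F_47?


Delta = -16(4 a^3 + 27 b^2) mod 47 = 42
-1728 * (4 a)^3 = -1728 * (4*17)^3 mod 47 = 22
j = 22 * 42^(-1) mod 47 = 5

j = 5 (mod 47)


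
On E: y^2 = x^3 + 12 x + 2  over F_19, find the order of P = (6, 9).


Compute successive multiples of P until we hit O:
  1P = (6, 9)
  2P = (5, 4)
  3P = (14, 8)
  4P = (10, 1)
  5P = (7, 12)
  6P = (15, 2)
  7P = (4, 0)
  8P = (15, 17)
  ... (continuing to 14P)
  14P = O

ord(P) = 14


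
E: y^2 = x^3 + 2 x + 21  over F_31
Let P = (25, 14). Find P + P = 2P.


Doubling: s = (3 x1^2 + a) / (2 y1)
s = (3*25^2 + 2) / (2*14) mod 31 = 15
x3 = s^2 - 2 x1 mod 31 = 15^2 - 2*25 = 20
y3 = s (x1 - x3) - y1 mod 31 = 15 * (25 - 20) - 14 = 30

2P = (20, 30)


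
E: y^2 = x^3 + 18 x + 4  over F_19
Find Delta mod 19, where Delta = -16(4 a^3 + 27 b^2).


4 a^3 + 27 b^2 = 4*18^3 + 27*4^2 = 23328 + 432 = 23760
Delta = -16 * (23760) = -380160
Delta mod 19 = 11

Delta = 11 (mod 19)


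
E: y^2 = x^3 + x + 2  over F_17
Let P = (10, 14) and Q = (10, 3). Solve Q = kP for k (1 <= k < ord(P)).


Enumerate multiples of P until we hit Q = (10, 3):
  1P = (10, 14)
  2P = (1, 2)
  3P = (4, 11)
  4P = (16, 0)
  5P = (4, 6)
  6P = (1, 15)
  7P = (10, 3)
Match found at i = 7.

k = 7


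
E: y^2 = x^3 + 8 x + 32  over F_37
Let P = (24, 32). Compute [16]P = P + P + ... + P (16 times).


k = 16 = 10000_2 (binary, LSB first: 00001)
Double-and-add from P = (24, 32):
  bit 0 = 0: acc unchanged = O
  bit 1 = 0: acc unchanged = O
  bit 2 = 0: acc unchanged = O
  bit 3 = 0: acc unchanged = O
  bit 4 = 1: acc = O + (33, 11) = (33, 11)

16P = (33, 11)


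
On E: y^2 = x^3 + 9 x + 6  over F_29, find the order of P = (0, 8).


Compute successive multiples of P until we hit O:
  1P = (0, 8)
  2P = (7, 8)
  3P = (22, 21)
  4P = (14, 18)
  5P = (9, 27)
  6P = (13, 0)
  7P = (9, 2)
  8P = (14, 11)
  ... (continuing to 12P)
  12P = O

ord(P) = 12


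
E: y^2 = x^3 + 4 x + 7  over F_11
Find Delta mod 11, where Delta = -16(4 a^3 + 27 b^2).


4 a^3 + 27 b^2 = 4*4^3 + 27*7^2 = 256 + 1323 = 1579
Delta = -16 * (1579) = -25264
Delta mod 11 = 3

Delta = 3 (mod 11)


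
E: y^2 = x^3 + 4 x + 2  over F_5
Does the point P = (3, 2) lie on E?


Check whether y^2 = x^3 + 4 x + 2 (mod 5) for (x, y) = (3, 2).
LHS: y^2 = 2^2 mod 5 = 4
RHS: x^3 + 4 x + 2 = 3^3 + 4*3 + 2 mod 5 = 1
LHS != RHS

No, not on the curve


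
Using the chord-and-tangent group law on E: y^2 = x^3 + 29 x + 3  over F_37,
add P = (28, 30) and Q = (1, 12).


P != Q, so use the chord formula.
s = (y2 - y1) / (x2 - x1) = (19) / (10) mod 37 = 13
x3 = s^2 - x1 - x2 mod 37 = 13^2 - 28 - 1 = 29
y3 = s (x1 - x3) - y1 mod 37 = 13 * (28 - 29) - 30 = 31

P + Q = (29, 31)


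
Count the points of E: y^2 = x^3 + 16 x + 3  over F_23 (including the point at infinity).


For each x in F_23, count y with y^2 = x^3 + 16 x + 3 mod 23:
  x = 0: RHS = 3, y in [7, 16]  -> 2 point(s)
  x = 3: RHS = 9, y in [3, 20]  -> 2 point(s)
  x = 4: RHS = 16, y in [4, 19]  -> 2 point(s)
  x = 5: RHS = 1, y in [1, 22]  -> 2 point(s)
  x = 6: RHS = 16, y in [4, 19]  -> 2 point(s)
  x = 9: RHS = 2, y in [5, 18]  -> 2 point(s)
  x = 10: RHS = 13, y in [6, 17]  -> 2 point(s)
  x = 13: RHS = 16, y in [4, 19]  -> 2 point(s)
  x = 14: RHS = 4, y in [2, 21]  -> 2 point(s)
  x = 16: RHS = 8, y in [10, 13]  -> 2 point(s)
  x = 17: RHS = 13, y in [6, 17]  -> 2 point(s)
  x = 19: RHS = 13, y in [6, 17]  -> 2 point(s)
  x = 21: RHS = 9, y in [3, 20]  -> 2 point(s)
  x = 22: RHS = 9, y in [3, 20]  -> 2 point(s)
Affine points: 28. Add the point at infinity: total = 29.

#E(F_23) = 29


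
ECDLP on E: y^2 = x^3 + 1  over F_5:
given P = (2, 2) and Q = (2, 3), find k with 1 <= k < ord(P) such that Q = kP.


Enumerate multiples of P until we hit Q = (2, 3):
  1P = (2, 2)
  2P = (0, 4)
  3P = (4, 0)
  4P = (0, 1)
  5P = (2, 3)
Match found at i = 5.

k = 5


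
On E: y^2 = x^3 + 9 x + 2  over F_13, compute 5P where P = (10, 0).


k = 5 = 101_2 (binary, LSB first: 101)
Double-and-add from P = (10, 0):
  bit 0 = 1: acc = O + (10, 0) = (10, 0)
  bit 1 = 0: acc unchanged = (10, 0)
  bit 2 = 1: acc = (10, 0) + O = (10, 0)

5P = (10, 0)


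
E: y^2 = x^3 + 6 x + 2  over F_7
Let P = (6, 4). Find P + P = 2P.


Doubling: s = (3 x1^2 + a) / (2 y1)
s = (3*6^2 + 6) / (2*4) mod 7 = 2
x3 = s^2 - 2 x1 mod 7 = 2^2 - 2*6 = 6
y3 = s (x1 - x3) - y1 mod 7 = 2 * (6 - 6) - 4 = 3

2P = (6, 3)


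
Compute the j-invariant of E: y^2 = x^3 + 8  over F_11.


Delta = -16(4 a^3 + 27 b^2) mod 11 = 6
-1728 * (4 a)^3 = -1728 * (4*0)^3 mod 11 = 0
j = 0 * 6^(-1) mod 11 = 0

j = 0 (mod 11)


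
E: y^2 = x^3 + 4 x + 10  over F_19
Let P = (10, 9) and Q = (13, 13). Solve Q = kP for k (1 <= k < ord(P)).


Enumerate multiples of P until we hit Q = (13, 13):
  1P = (10, 9)
  2P = (18, 10)
  3P = (2, 11)
  4P = (13, 6)
  5P = (16, 16)
  6P = (16, 3)
  7P = (13, 13)
Match found at i = 7.

k = 7


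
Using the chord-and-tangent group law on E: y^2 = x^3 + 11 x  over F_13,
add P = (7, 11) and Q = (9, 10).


P != Q, so use the chord formula.
s = (y2 - y1) / (x2 - x1) = (12) / (2) mod 13 = 6
x3 = s^2 - x1 - x2 mod 13 = 6^2 - 7 - 9 = 7
y3 = s (x1 - x3) - y1 mod 13 = 6 * (7 - 7) - 11 = 2

P + Q = (7, 2)


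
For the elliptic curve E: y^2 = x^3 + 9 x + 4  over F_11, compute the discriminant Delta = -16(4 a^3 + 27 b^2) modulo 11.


4 a^3 + 27 b^2 = 4*9^3 + 27*4^2 = 2916 + 432 = 3348
Delta = -16 * (3348) = -53568
Delta mod 11 = 2

Delta = 2 (mod 11)


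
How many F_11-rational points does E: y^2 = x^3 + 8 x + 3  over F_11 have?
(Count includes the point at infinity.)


For each x in F_11, count y with y^2 = x^3 + 8 x + 3 mod 11:
  x = 0: RHS = 3, y in [5, 6]  -> 2 point(s)
  x = 1: RHS = 1, y in [1, 10]  -> 2 point(s)
  x = 2: RHS = 5, y in [4, 7]  -> 2 point(s)
  x = 4: RHS = 0, y in [0]  -> 1 point(s)
  x = 5: RHS = 3, y in [5, 6]  -> 2 point(s)
  x = 6: RHS = 3, y in [5, 6]  -> 2 point(s)
  x = 9: RHS = 1, y in [1, 10]  -> 2 point(s)
  x = 10: RHS = 5, y in [4, 7]  -> 2 point(s)
Affine points: 15. Add the point at infinity: total = 16.

#E(F_11) = 16


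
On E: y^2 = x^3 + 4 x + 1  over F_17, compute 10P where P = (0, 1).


k = 10 = 1010_2 (binary, LSB first: 0101)
Double-and-add from P = (0, 1):
  bit 0 = 0: acc unchanged = O
  bit 1 = 1: acc = O + (4, 8) = (4, 8)
  bit 2 = 0: acc unchanged = (4, 8)
  bit 3 = 1: acc = (4, 8) + (10, 2) = (4, 9)

10P = (4, 9)


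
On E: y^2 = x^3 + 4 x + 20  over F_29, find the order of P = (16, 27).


Compute successive multiples of P until we hit O:
  1P = (16, 27)
  2P = (10, 4)
  3P = (4, 19)
  4P = (3, 1)
  5P = (14, 6)
  6P = (15, 27)
  7P = (27, 2)
  8P = (24, 7)
  ... (continuing to 37P)
  37P = O

ord(P) = 37


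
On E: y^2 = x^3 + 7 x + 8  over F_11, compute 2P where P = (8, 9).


Doubling: s = (3 x1^2 + a) / (2 y1)
s = (3*8^2 + 7) / (2*9) mod 11 = 8
x3 = s^2 - 2 x1 mod 11 = 8^2 - 2*8 = 4
y3 = s (x1 - x3) - y1 mod 11 = 8 * (8 - 4) - 9 = 1

2P = (4, 1)


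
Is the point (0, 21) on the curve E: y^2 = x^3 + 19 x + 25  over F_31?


Check whether y^2 = x^3 + 19 x + 25 (mod 31) for (x, y) = (0, 21).
LHS: y^2 = 21^2 mod 31 = 7
RHS: x^3 + 19 x + 25 = 0^3 + 19*0 + 25 mod 31 = 25
LHS != RHS

No, not on the curve


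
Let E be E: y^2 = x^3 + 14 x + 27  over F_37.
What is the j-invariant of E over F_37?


Delta = -16(4 a^3 + 27 b^2) mod 37 = 2
-1728 * (4 a)^3 = -1728 * (4*14)^3 mod 37 = 6
j = 6 * 2^(-1) mod 37 = 3

j = 3 (mod 37)


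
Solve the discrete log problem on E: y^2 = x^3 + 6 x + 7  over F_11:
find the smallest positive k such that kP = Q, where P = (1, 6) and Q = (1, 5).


Enumerate multiples of P until we hit Q = (1, 5):
  1P = (1, 6)
  2P = (2, 7)
  3P = (9, 8)
  4P = (10, 0)
  5P = (9, 3)
  6P = (2, 4)
  7P = (1, 5)
Match found at i = 7.

k = 7


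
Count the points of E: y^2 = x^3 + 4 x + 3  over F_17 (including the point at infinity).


For each x in F_17, count y with y^2 = x^3 + 4 x + 3 mod 17:
  x = 1: RHS = 8, y in [5, 12]  -> 2 point(s)
  x = 2: RHS = 2, y in [6, 11]  -> 2 point(s)
  x = 3: RHS = 8, y in [5, 12]  -> 2 point(s)
  x = 4: RHS = 15, y in [7, 10]  -> 2 point(s)
  x = 7: RHS = 0, y in [0]  -> 1 point(s)
  x = 11: RHS = 1, y in [1, 16]  -> 2 point(s)
  x = 13: RHS = 8, y in [5, 12]  -> 2 point(s)
  x = 14: RHS = 15, y in [7, 10]  -> 2 point(s)
  x = 15: RHS = 4, y in [2, 15]  -> 2 point(s)
  x = 16: RHS = 15, y in [7, 10]  -> 2 point(s)
Affine points: 19. Add the point at infinity: total = 20.

#E(F_17) = 20


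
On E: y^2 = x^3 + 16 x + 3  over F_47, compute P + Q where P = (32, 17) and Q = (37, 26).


P != Q, so use the chord formula.
s = (y2 - y1) / (x2 - x1) = (9) / (5) mod 47 = 30
x3 = s^2 - x1 - x2 mod 47 = 30^2 - 32 - 37 = 32
y3 = s (x1 - x3) - y1 mod 47 = 30 * (32 - 32) - 17 = 30

P + Q = (32, 30)


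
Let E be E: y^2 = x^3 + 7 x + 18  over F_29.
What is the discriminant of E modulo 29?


4 a^3 + 27 b^2 = 4*7^3 + 27*18^2 = 1372 + 8748 = 10120
Delta = -16 * (10120) = -161920
Delta mod 29 = 16

Delta = 16 (mod 29)


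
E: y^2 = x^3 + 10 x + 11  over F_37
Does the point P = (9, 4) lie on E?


Check whether y^2 = x^3 + 10 x + 11 (mod 37) for (x, y) = (9, 4).
LHS: y^2 = 4^2 mod 37 = 16
RHS: x^3 + 10 x + 11 = 9^3 + 10*9 + 11 mod 37 = 16
LHS = RHS

Yes, on the curve


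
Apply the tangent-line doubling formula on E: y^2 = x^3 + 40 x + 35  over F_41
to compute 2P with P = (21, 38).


Doubling: s = (3 x1^2 + a) / (2 y1)
s = (3*21^2 + 40) / (2*38) mod 41 = 12
x3 = s^2 - 2 x1 mod 41 = 12^2 - 2*21 = 20
y3 = s (x1 - x3) - y1 mod 41 = 12 * (21 - 20) - 38 = 15

2P = (20, 15)


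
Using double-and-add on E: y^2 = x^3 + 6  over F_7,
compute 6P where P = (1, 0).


k = 6 = 110_2 (binary, LSB first: 011)
Double-and-add from P = (1, 0):
  bit 0 = 0: acc unchanged = O
  bit 1 = 1: acc = O + O = O
  bit 2 = 1: acc = O + O = O

6P = O


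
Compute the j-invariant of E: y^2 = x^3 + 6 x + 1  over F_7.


Delta = -16(4 a^3 + 27 b^2) mod 7 = 3
-1728 * (4 a)^3 = -1728 * (4*6)^3 mod 7 = 6
j = 6 * 3^(-1) mod 7 = 2

j = 2 (mod 7)


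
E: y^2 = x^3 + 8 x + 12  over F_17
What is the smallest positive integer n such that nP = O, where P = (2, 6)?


Compute successive multiples of P until we hit O:
  1P = (2, 6)
  2P = (12, 0)
  3P = (2, 11)
  4P = O

ord(P) = 4


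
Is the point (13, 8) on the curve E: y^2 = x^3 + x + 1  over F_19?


Check whether y^2 = x^3 + 1 x + 1 (mod 19) for (x, y) = (13, 8).
LHS: y^2 = 8^2 mod 19 = 7
RHS: x^3 + 1 x + 1 = 13^3 + 1*13 + 1 mod 19 = 7
LHS = RHS

Yes, on the curve


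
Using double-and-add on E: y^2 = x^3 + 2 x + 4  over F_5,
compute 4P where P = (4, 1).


k = 4 = 100_2 (binary, LSB first: 001)
Double-and-add from P = (4, 1):
  bit 0 = 0: acc unchanged = O
  bit 1 = 0: acc unchanged = O
  bit 2 = 1: acc = O + (0, 2) = (0, 2)

4P = (0, 2)


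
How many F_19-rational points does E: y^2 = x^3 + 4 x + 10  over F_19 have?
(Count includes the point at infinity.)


For each x in F_19, count y with y^2 = x^3 + 4 x + 10 mod 19:
  x = 2: RHS = 7, y in [8, 11]  -> 2 point(s)
  x = 3: RHS = 11, y in [7, 12]  -> 2 point(s)
  x = 7: RHS = 1, y in [1, 18]  -> 2 point(s)
  x = 10: RHS = 5, y in [9, 10]  -> 2 point(s)
  x = 11: RHS = 17, y in [6, 13]  -> 2 point(s)
  x = 12: RHS = 0, y in [0]  -> 1 point(s)
  x = 13: RHS = 17, y in [6, 13]  -> 2 point(s)
  x = 14: RHS = 17, y in [6, 13]  -> 2 point(s)
  x = 15: RHS = 6, y in [5, 14]  -> 2 point(s)
  x = 16: RHS = 9, y in [3, 16]  -> 2 point(s)
  x = 18: RHS = 5, y in [9, 10]  -> 2 point(s)
Affine points: 21. Add the point at infinity: total = 22.

#E(F_19) = 22


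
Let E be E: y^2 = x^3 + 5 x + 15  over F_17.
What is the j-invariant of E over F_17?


Delta = -16(4 a^3 + 27 b^2) mod 17 = 13
-1728 * (4 a)^3 = -1728 * (4*5)^3 mod 17 = 9
j = 9 * 13^(-1) mod 17 = 2

j = 2 (mod 17)


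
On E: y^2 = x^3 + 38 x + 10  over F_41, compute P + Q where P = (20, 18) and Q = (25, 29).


P != Q, so use the chord formula.
s = (y2 - y1) / (x2 - x1) = (11) / (5) mod 41 = 35
x3 = s^2 - x1 - x2 mod 41 = 35^2 - 20 - 25 = 32
y3 = s (x1 - x3) - y1 mod 41 = 35 * (20 - 32) - 18 = 13

P + Q = (32, 13)


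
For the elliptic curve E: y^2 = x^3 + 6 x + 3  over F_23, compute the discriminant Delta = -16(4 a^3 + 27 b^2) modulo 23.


4 a^3 + 27 b^2 = 4*6^3 + 27*3^2 = 864 + 243 = 1107
Delta = -16 * (1107) = -17712
Delta mod 23 = 21

Delta = 21 (mod 23)


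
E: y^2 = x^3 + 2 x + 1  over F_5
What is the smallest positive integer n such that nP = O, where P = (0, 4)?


Compute successive multiples of P until we hit O:
  1P = (0, 4)
  2P = (1, 2)
  3P = (3, 2)
  4P = (3, 3)
  5P = (1, 3)
  6P = (0, 1)
  7P = O

ord(P) = 7


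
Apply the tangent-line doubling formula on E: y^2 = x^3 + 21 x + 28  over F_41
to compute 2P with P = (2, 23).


Doubling: s = (3 x1^2 + a) / (2 y1)
s = (3*2^2 + 21) / (2*23) mod 41 = 23
x3 = s^2 - 2 x1 mod 41 = 23^2 - 2*2 = 33
y3 = s (x1 - x3) - y1 mod 41 = 23 * (2 - 33) - 23 = 2

2P = (33, 2)


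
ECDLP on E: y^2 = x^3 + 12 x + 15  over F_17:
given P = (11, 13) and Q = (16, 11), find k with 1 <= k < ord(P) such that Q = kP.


Enumerate multiples of P until we hit Q = (16, 11):
  1P = (11, 13)
  2P = (16, 11)
Match found at i = 2.

k = 2


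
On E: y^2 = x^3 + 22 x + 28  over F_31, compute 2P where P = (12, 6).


Doubling: s = (3 x1^2 + a) / (2 y1)
s = (3*12^2 + 22) / (2*6) mod 31 = 12
x3 = s^2 - 2 x1 mod 31 = 12^2 - 2*12 = 27
y3 = s (x1 - x3) - y1 mod 31 = 12 * (12 - 27) - 6 = 0

2P = (27, 0)


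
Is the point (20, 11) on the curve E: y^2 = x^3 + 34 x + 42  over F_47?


Check whether y^2 = x^3 + 34 x + 42 (mod 47) for (x, y) = (20, 11).
LHS: y^2 = 11^2 mod 47 = 27
RHS: x^3 + 34 x + 42 = 20^3 + 34*20 + 42 mod 47 = 27
LHS = RHS

Yes, on the curve


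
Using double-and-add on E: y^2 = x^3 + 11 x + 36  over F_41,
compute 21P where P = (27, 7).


k = 21 = 10101_2 (binary, LSB first: 10101)
Double-and-add from P = (27, 7):
  bit 0 = 1: acc = O + (27, 7) = (27, 7)
  bit 1 = 0: acc unchanged = (27, 7)
  bit 2 = 1: acc = (27, 7) + (2, 36) = (10, 11)
  bit 3 = 0: acc unchanged = (10, 11)
  bit 4 = 1: acc = (10, 11) + (14, 33) = (37, 25)

21P = (37, 25)


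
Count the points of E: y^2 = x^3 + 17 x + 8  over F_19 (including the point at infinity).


For each x in F_19, count y with y^2 = x^3 + 17 x + 8 mod 19:
  x = 1: RHS = 7, y in [8, 11]  -> 2 point(s)
  x = 4: RHS = 7, y in [8, 11]  -> 2 point(s)
  x = 5: RHS = 9, y in [3, 16]  -> 2 point(s)
  x = 9: RHS = 16, y in [4, 15]  -> 2 point(s)
  x = 10: RHS = 0, y in [0]  -> 1 point(s)
  x = 11: RHS = 6, y in [5, 14]  -> 2 point(s)
  x = 14: RHS = 7, y in [8, 11]  -> 2 point(s)
  x = 15: RHS = 9, y in [3, 16]  -> 2 point(s)
  x = 16: RHS = 6, y in [5, 14]  -> 2 point(s)
  x = 17: RHS = 4, y in [2, 17]  -> 2 point(s)
  x = 18: RHS = 9, y in [3, 16]  -> 2 point(s)
Affine points: 21. Add the point at infinity: total = 22.

#E(F_19) = 22


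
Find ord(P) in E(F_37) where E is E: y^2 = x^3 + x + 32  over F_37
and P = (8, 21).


Compute successive multiples of P until we hit O:
  1P = (8, 21)
  2P = (28, 21)
  3P = (1, 16)
  4P = (27, 13)
  5P = (36, 20)
  6P = (9, 20)
  7P = (21, 29)
  8P = (4, 27)
  ... (continuing to 38P)
  38P = O

ord(P) = 38


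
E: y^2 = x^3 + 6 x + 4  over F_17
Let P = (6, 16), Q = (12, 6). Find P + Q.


P != Q, so use the chord formula.
s = (y2 - y1) / (x2 - x1) = (7) / (6) mod 17 = 4
x3 = s^2 - x1 - x2 mod 17 = 4^2 - 6 - 12 = 15
y3 = s (x1 - x3) - y1 mod 17 = 4 * (6 - 15) - 16 = 16

P + Q = (15, 16)


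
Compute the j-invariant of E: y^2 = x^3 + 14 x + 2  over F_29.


Delta = -16(4 a^3 + 27 b^2) mod 29 = 20
-1728 * (4 a)^3 = -1728 * (4*14)^3 mod 29 = 20
j = 20 * 20^(-1) mod 29 = 1

j = 1 (mod 29)


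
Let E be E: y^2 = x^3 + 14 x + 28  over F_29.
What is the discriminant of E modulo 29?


4 a^3 + 27 b^2 = 4*14^3 + 27*28^2 = 10976 + 21168 = 32144
Delta = -16 * (32144) = -514304
Delta mod 29 = 11

Delta = 11 (mod 29)


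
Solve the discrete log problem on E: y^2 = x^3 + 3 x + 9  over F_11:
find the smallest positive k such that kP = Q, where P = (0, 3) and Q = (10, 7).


Enumerate multiples of P until we hit Q = (10, 7):
  1P = (0, 3)
  2P = (3, 1)
  3P = (6, 1)
  4P = (10, 4)
  5P = (2, 10)
  6P = (2, 1)
  7P = (10, 7)
Match found at i = 7.

k = 7


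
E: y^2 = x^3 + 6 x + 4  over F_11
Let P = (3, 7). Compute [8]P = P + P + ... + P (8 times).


k = 8 = 1000_2 (binary, LSB first: 0001)
Double-and-add from P = (3, 7):
  bit 0 = 0: acc unchanged = O
  bit 1 = 0: acc unchanged = O
  bit 2 = 0: acc unchanged = O
  bit 3 = 1: acc = O + (1, 0) = (1, 0)

8P = (1, 0)


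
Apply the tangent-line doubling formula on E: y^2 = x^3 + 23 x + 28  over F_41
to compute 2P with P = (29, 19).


Doubling: s = (3 x1^2 + a) / (2 y1)
s = (3*29^2 + 23) / (2*19) mod 41 = 26
x3 = s^2 - 2 x1 mod 41 = 26^2 - 2*29 = 3
y3 = s (x1 - x3) - y1 mod 41 = 26 * (29 - 3) - 19 = 1

2P = (3, 1)


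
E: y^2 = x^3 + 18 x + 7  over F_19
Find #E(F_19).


For each x in F_19, count y with y^2 = x^3 + 18 x + 7 mod 19:
  x = 0: RHS = 7, y in [8, 11]  -> 2 point(s)
  x = 1: RHS = 7, y in [8, 11]  -> 2 point(s)
  x = 7: RHS = 1, y in [1, 18]  -> 2 point(s)
  x = 8: RHS = 17, y in [6, 13]  -> 2 point(s)
  x = 9: RHS = 5, y in [9, 10]  -> 2 point(s)
  x = 10: RHS = 9, y in [3, 16]  -> 2 point(s)
  x = 11: RHS = 16, y in [4, 15]  -> 2 point(s)
  x = 13: RHS = 6, y in [5, 14]  -> 2 point(s)
  x = 14: RHS = 1, y in [1, 18]  -> 2 point(s)
  x = 15: RHS = 4, y in [2, 17]  -> 2 point(s)
  x = 17: RHS = 1, y in [1, 18]  -> 2 point(s)
  x = 18: RHS = 7, y in [8, 11]  -> 2 point(s)
Affine points: 24. Add the point at infinity: total = 25.

#E(F_19) = 25


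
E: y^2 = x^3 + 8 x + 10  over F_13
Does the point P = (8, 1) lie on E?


Check whether y^2 = x^3 + 8 x + 10 (mod 13) for (x, y) = (8, 1).
LHS: y^2 = 1^2 mod 13 = 1
RHS: x^3 + 8 x + 10 = 8^3 + 8*8 + 10 mod 13 = 1
LHS = RHS

Yes, on the curve


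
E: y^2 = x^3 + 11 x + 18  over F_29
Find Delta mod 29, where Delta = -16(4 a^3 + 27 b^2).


4 a^3 + 27 b^2 = 4*11^3 + 27*18^2 = 5324 + 8748 = 14072
Delta = -16 * (14072) = -225152
Delta mod 29 = 4

Delta = 4 (mod 29)


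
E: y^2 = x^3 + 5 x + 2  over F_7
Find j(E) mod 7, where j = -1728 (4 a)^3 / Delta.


Delta = -16(4 a^3 + 27 b^2) mod 7 = 2
-1728 * (4 a)^3 = -1728 * (4*5)^3 mod 7 = 6
j = 6 * 2^(-1) mod 7 = 3

j = 3 (mod 7)


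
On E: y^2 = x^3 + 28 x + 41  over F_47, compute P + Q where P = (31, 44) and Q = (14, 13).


P != Q, so use the chord formula.
s = (y2 - y1) / (x2 - x1) = (16) / (30) mod 47 = 35
x3 = s^2 - x1 - x2 mod 47 = 35^2 - 31 - 14 = 5
y3 = s (x1 - x3) - y1 mod 47 = 35 * (31 - 5) - 44 = 20

P + Q = (5, 20)


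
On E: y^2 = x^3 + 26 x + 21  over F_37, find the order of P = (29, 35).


Compute successive multiples of P until we hit O:
  1P = (29, 35)
  2P = (17, 14)
  3P = (1, 14)
  4P = (33, 36)
  5P = (19, 23)
  6P = (23, 24)
  7P = (12, 27)
  8P = (8, 1)
  ... (continuing to 41P)
  41P = O

ord(P) = 41


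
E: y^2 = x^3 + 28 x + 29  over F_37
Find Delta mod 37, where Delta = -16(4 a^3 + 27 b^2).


4 a^3 + 27 b^2 = 4*28^3 + 27*29^2 = 87808 + 22707 = 110515
Delta = -16 * (110515) = -1768240
Delta mod 37 = 27

Delta = 27 (mod 37)


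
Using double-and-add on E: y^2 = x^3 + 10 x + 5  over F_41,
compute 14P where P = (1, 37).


k = 14 = 1110_2 (binary, LSB first: 0111)
Double-and-add from P = (1, 37):
  bit 0 = 0: acc unchanged = O
  bit 1 = 1: acc = O + (0, 28) = (0, 28)
  bit 2 = 1: acc = (0, 28) + (5, 37) = (13, 6)
  bit 3 = 1: acc = (13, 6) + (10, 11) = (39, 10)

14P = (39, 10)


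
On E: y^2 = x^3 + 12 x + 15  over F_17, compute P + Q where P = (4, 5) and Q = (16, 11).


P != Q, so use the chord formula.
s = (y2 - y1) / (x2 - x1) = (6) / (12) mod 17 = 9
x3 = s^2 - x1 - x2 mod 17 = 9^2 - 4 - 16 = 10
y3 = s (x1 - x3) - y1 mod 17 = 9 * (4 - 10) - 5 = 9

P + Q = (10, 9)


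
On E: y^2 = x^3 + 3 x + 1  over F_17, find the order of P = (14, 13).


Compute successive multiples of P until we hit O:
  1P = (14, 13)
  2P = (2, 10)
  3P = (0, 16)
  4P = (4, 14)
  5P = (7, 5)
  6P = (15, 15)
  7P = (9, 14)
  8P = (9, 3)
  ... (continuing to 15P)
  15P = O

ord(P) = 15


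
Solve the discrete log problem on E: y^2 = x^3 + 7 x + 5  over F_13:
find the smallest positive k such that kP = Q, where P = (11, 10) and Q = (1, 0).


Enumerate multiples of P until we hit Q = (1, 0):
  1P = (11, 10)
  2P = (5, 10)
  3P = (10, 3)
  4P = (2, 1)
  5P = (1, 0)
Match found at i = 5.

k = 5


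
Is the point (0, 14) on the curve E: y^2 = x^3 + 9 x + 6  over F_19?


Check whether y^2 = x^3 + 9 x + 6 (mod 19) for (x, y) = (0, 14).
LHS: y^2 = 14^2 mod 19 = 6
RHS: x^3 + 9 x + 6 = 0^3 + 9*0 + 6 mod 19 = 6
LHS = RHS

Yes, on the curve


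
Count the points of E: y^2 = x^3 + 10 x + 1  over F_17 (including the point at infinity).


For each x in F_17, count y with y^2 = x^3 + 10 x + 1 mod 17:
  x = 0: RHS = 1, y in [1, 16]  -> 2 point(s)
  x = 8: RHS = 15, y in [7, 10]  -> 2 point(s)
  x = 9: RHS = 4, y in [2, 15]  -> 2 point(s)
  x = 10: RHS = 13, y in [8, 9]  -> 2 point(s)
  x = 12: RHS = 13, y in [8, 9]  -> 2 point(s)
  x = 13: RHS = 16, y in [4, 13]  -> 2 point(s)
Affine points: 12. Add the point at infinity: total = 13.

#E(F_17) = 13


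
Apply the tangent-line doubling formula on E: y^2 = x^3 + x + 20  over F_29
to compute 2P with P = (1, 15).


Doubling: s = (3 x1^2 + a) / (2 y1)
s = (3*1^2 + 1) / (2*15) mod 29 = 4
x3 = s^2 - 2 x1 mod 29 = 4^2 - 2*1 = 14
y3 = s (x1 - x3) - y1 mod 29 = 4 * (1 - 14) - 15 = 20

2P = (14, 20)


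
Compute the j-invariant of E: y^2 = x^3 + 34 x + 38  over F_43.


Delta = -16(4 a^3 + 27 b^2) mod 43 = 37
-1728 * (4 a)^3 = -1728 * (4*34)^3 mod 43 = 8
j = 8 * 37^(-1) mod 43 = 13

j = 13 (mod 43)


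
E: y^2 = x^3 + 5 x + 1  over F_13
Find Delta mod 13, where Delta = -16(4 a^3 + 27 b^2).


4 a^3 + 27 b^2 = 4*5^3 + 27*1^2 = 500 + 27 = 527
Delta = -16 * (527) = -8432
Delta mod 13 = 5

Delta = 5 (mod 13)


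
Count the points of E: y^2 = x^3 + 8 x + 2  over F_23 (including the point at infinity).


For each x in F_23, count y with y^2 = x^3 + 8 x + 2 mod 23:
  x = 0: RHS = 2, y in [5, 18]  -> 2 point(s)
  x = 2: RHS = 3, y in [7, 16]  -> 2 point(s)
  x = 4: RHS = 6, y in [11, 12]  -> 2 point(s)
  x = 5: RHS = 6, y in [11, 12]  -> 2 point(s)
  x = 6: RHS = 13, y in [6, 17]  -> 2 point(s)
  x = 8: RHS = 3, y in [7, 16]  -> 2 point(s)
  x = 10: RHS = 1, y in [1, 22]  -> 2 point(s)
  x = 11: RHS = 18, y in [8, 15]  -> 2 point(s)
  x = 12: RHS = 9, y in [3, 20]  -> 2 point(s)
  x = 13: RHS = 3, y in [7, 16]  -> 2 point(s)
  x = 14: RHS = 6, y in [11, 12]  -> 2 point(s)
  x = 15: RHS = 1, y in [1, 22]  -> 2 point(s)
  x = 21: RHS = 1, y in [1, 22]  -> 2 point(s)
  x = 22: RHS = 16, y in [4, 19]  -> 2 point(s)
Affine points: 28. Add the point at infinity: total = 29.

#E(F_23) = 29


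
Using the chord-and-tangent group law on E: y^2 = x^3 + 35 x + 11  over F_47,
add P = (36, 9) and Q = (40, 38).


P != Q, so use the chord formula.
s = (y2 - y1) / (x2 - x1) = (29) / (4) mod 47 = 19
x3 = s^2 - x1 - x2 mod 47 = 19^2 - 36 - 40 = 3
y3 = s (x1 - x3) - y1 mod 47 = 19 * (36 - 3) - 9 = 7

P + Q = (3, 7)


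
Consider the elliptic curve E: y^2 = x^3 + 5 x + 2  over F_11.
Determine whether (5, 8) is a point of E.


Check whether y^2 = x^3 + 5 x + 2 (mod 11) for (x, y) = (5, 8).
LHS: y^2 = 8^2 mod 11 = 9
RHS: x^3 + 5 x + 2 = 5^3 + 5*5 + 2 mod 11 = 9
LHS = RHS

Yes, on the curve


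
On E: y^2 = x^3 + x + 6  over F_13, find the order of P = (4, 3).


Compute successive multiples of P until we hit O:
  1P = (4, 3)
  2P = (2, 9)
  3P = (3, 7)
  4P = (9, 4)
  5P = (12, 11)
  6P = (11, 3)
  7P = (11, 10)
  8P = (12, 2)
  ... (continuing to 13P)
  13P = O

ord(P) = 13


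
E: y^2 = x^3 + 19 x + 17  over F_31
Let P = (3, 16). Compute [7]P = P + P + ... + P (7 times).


k = 7 = 111_2 (binary, LSB first: 111)
Double-and-add from P = (3, 16):
  bit 0 = 1: acc = O + (3, 16) = (3, 16)
  bit 1 = 1: acc = (3, 16) + (2, 30) = (5, 12)
  bit 2 = 1: acc = (5, 12) + (27, 1) = (7, 20)

7P = (7, 20)


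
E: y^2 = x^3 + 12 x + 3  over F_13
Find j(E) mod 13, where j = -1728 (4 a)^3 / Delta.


Delta = -16(4 a^3 + 27 b^2) mod 13 = 11
-1728 * (4 a)^3 = -1728 * (4*12)^3 mod 13 = 1
j = 1 * 11^(-1) mod 13 = 6

j = 6 (mod 13)


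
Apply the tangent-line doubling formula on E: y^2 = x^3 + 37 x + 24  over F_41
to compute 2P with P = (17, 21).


Doubling: s = (3 x1^2 + a) / (2 y1)
s = (3*17^2 + 37) / (2*21) mod 41 = 2
x3 = s^2 - 2 x1 mod 41 = 2^2 - 2*17 = 11
y3 = s (x1 - x3) - y1 mod 41 = 2 * (17 - 11) - 21 = 32

2P = (11, 32)


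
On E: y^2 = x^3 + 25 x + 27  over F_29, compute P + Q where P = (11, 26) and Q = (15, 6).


P != Q, so use the chord formula.
s = (y2 - y1) / (x2 - x1) = (9) / (4) mod 29 = 24
x3 = s^2 - x1 - x2 mod 29 = 24^2 - 11 - 15 = 28
y3 = s (x1 - x3) - y1 mod 29 = 24 * (11 - 28) - 26 = 1

P + Q = (28, 1)


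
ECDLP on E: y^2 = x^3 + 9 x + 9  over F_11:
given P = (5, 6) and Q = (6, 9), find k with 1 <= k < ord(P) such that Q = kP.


Enumerate multiples of P until we hit Q = (6, 9):
  1P = (5, 6)
  2P = (6, 9)
Match found at i = 2.

k = 2


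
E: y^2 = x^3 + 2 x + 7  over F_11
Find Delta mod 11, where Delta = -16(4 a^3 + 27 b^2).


4 a^3 + 27 b^2 = 4*2^3 + 27*7^2 = 32 + 1323 = 1355
Delta = -16 * (1355) = -21680
Delta mod 11 = 1

Delta = 1 (mod 11)


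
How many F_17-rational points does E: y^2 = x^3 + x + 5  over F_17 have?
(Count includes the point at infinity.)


For each x in F_17, count y with y^2 = x^3 + 1 x + 5 mod 17:
  x = 2: RHS = 15, y in [7, 10]  -> 2 point(s)
  x = 3: RHS = 1, y in [1, 16]  -> 2 point(s)
  x = 5: RHS = 16, y in [4, 13]  -> 2 point(s)
  x = 7: RHS = 15, y in [7, 10]  -> 2 point(s)
  x = 8: RHS = 15, y in [7, 10]  -> 2 point(s)
  x = 11: RHS = 4, y in [2, 15]  -> 2 point(s)
  x = 14: RHS = 9, y in [3, 14]  -> 2 point(s)
Affine points: 14. Add the point at infinity: total = 15.

#E(F_17) = 15


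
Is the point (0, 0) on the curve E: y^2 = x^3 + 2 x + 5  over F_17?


Check whether y^2 = x^3 + 2 x + 5 (mod 17) for (x, y) = (0, 0).
LHS: y^2 = 0^2 mod 17 = 0
RHS: x^3 + 2 x + 5 = 0^3 + 2*0 + 5 mod 17 = 5
LHS != RHS

No, not on the curve


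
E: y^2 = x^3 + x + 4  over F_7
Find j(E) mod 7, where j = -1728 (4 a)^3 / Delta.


Delta = -16(4 a^3 + 27 b^2) mod 7 = 3
-1728 * (4 a)^3 = -1728 * (4*1)^3 mod 7 = 1
j = 1 * 3^(-1) mod 7 = 5

j = 5 (mod 7)


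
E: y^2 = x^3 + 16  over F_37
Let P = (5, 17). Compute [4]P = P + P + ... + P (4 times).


k = 4 = 100_2 (binary, LSB first: 001)
Double-and-add from P = (5, 17):
  bit 0 = 0: acc unchanged = O
  bit 1 = 0: acc unchanged = O
  bit 2 = 1: acc = O + (21, 8) = (21, 8)

4P = (21, 8)


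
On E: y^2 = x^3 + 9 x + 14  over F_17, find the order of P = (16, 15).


Compute successive multiples of P until we hit O:
  1P = (16, 15)
  2P = (11, 4)
  3P = (3, 0)
  4P = (11, 13)
  5P = (16, 2)
  6P = O

ord(P) = 6


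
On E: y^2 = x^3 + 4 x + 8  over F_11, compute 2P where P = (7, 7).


Doubling: s = (3 x1^2 + a) / (2 y1)
s = (3*7^2 + 4) / (2*7) mod 11 = 10
x3 = s^2 - 2 x1 mod 11 = 10^2 - 2*7 = 9
y3 = s (x1 - x3) - y1 mod 11 = 10 * (7 - 9) - 7 = 6

2P = (9, 6)


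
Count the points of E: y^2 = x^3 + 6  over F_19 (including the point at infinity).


For each x in F_19, count y with y^2 = x^3 + 0 x + 6 mod 19:
  x = 0: RHS = 6, y in [5, 14]  -> 2 point(s)
  x = 1: RHS = 7, y in [8, 11]  -> 2 point(s)
  x = 5: RHS = 17, y in [6, 13]  -> 2 point(s)
  x = 7: RHS = 7, y in [8, 11]  -> 2 point(s)
  x = 8: RHS = 5, y in [9, 10]  -> 2 point(s)
  x = 11: RHS = 7, y in [8, 11]  -> 2 point(s)
  x = 12: RHS = 5, y in [9, 10]  -> 2 point(s)
  x = 16: RHS = 17, y in [6, 13]  -> 2 point(s)
  x = 17: RHS = 17, y in [6, 13]  -> 2 point(s)
  x = 18: RHS = 5, y in [9, 10]  -> 2 point(s)
Affine points: 20. Add the point at infinity: total = 21.

#E(F_19) = 21


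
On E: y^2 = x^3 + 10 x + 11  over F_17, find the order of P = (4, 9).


Compute successive multiples of P until we hit O:
  1P = (4, 9)
  2P = (7, 4)
  3P = (5, 4)
  4P = (16, 0)
  5P = (5, 13)
  6P = (7, 13)
  7P = (4, 8)
  8P = O

ord(P) = 8


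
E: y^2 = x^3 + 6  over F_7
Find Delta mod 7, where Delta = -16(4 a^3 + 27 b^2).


4 a^3 + 27 b^2 = 4*0^3 + 27*6^2 = 0 + 972 = 972
Delta = -16 * (972) = -15552
Delta mod 7 = 2

Delta = 2 (mod 7)


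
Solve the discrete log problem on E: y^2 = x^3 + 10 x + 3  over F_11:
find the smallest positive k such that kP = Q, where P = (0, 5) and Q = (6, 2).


Enumerate multiples of P until we hit Q = (6, 2):
  1P = (0, 5)
  2P = (1, 5)
  3P = (10, 6)
  4P = (2, 8)
  5P = (3, 7)
  6P = (6, 2)
Match found at i = 6.

k = 6


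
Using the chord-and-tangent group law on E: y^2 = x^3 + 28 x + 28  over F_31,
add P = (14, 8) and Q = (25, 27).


P != Q, so use the chord formula.
s = (y2 - y1) / (x2 - x1) = (19) / (11) mod 31 = 13
x3 = s^2 - x1 - x2 mod 31 = 13^2 - 14 - 25 = 6
y3 = s (x1 - x3) - y1 mod 31 = 13 * (14 - 6) - 8 = 3

P + Q = (6, 3)


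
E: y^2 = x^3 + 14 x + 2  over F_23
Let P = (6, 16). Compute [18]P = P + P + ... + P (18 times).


k = 18 = 10010_2 (binary, LSB first: 01001)
Double-and-add from P = (6, 16):
  bit 0 = 0: acc unchanged = O
  bit 1 = 1: acc = O + (17, 1) = (17, 1)
  bit 2 = 0: acc unchanged = (17, 1)
  bit 3 = 0: acc unchanged = (17, 1)
  bit 4 = 1: acc = (17, 1) + (21, 9) = (12, 9)

18P = (12, 9)


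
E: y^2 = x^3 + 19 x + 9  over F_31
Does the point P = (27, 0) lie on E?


Check whether y^2 = x^3 + 19 x + 9 (mod 31) for (x, y) = (27, 0).
LHS: y^2 = 0^2 mod 31 = 0
RHS: x^3 + 19 x + 9 = 27^3 + 19*27 + 9 mod 31 = 24
LHS != RHS

No, not on the curve


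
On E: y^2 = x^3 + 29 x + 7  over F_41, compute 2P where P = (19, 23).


Doubling: s = (3 x1^2 + a) / (2 y1)
s = (3*19^2 + 29) / (2*23) mod 41 = 1
x3 = s^2 - 2 x1 mod 41 = 1^2 - 2*19 = 4
y3 = s (x1 - x3) - y1 mod 41 = 1 * (19 - 4) - 23 = 33

2P = (4, 33)


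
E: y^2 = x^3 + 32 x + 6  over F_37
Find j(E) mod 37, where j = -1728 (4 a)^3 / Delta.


Delta = -16(4 a^3 + 27 b^2) mod 37 = 33
-1728 * (4 a)^3 = -1728 * (4*32)^3 mod 37 = 23
j = 23 * 33^(-1) mod 37 = 22

j = 22 (mod 37)


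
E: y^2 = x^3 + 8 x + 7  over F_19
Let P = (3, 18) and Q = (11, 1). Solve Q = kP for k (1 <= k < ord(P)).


Enumerate multiples of P until we hit Q = (11, 1):
  1P = (3, 18)
  2P = (1, 4)
  3P = (7, 11)
  4P = (18, 13)
  5P = (15, 5)
  6P = (6, 9)
  7P = (0, 11)
  8P = (13, 3)
  9P = (10, 2)
  10P = (12, 8)
  11P = (5, 18)
  12P = (11, 1)
Match found at i = 12.

k = 12


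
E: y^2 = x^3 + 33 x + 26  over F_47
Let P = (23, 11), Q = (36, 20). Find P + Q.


P != Q, so use the chord formula.
s = (y2 - y1) / (x2 - x1) = (9) / (13) mod 47 = 26
x3 = s^2 - x1 - x2 mod 47 = 26^2 - 23 - 36 = 6
y3 = s (x1 - x3) - y1 mod 47 = 26 * (23 - 6) - 11 = 8

P + Q = (6, 8)


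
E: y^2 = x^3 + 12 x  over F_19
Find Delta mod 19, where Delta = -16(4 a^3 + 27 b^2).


4 a^3 + 27 b^2 = 4*12^3 + 27*0^2 = 6912 + 0 = 6912
Delta = -16 * (6912) = -110592
Delta mod 19 = 7

Delta = 7 (mod 19)


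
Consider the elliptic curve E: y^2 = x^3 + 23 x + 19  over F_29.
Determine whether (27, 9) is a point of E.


Check whether y^2 = x^3 + 23 x + 19 (mod 29) for (x, y) = (27, 9).
LHS: y^2 = 9^2 mod 29 = 23
RHS: x^3 + 23 x + 19 = 27^3 + 23*27 + 19 mod 29 = 23
LHS = RHS

Yes, on the curve


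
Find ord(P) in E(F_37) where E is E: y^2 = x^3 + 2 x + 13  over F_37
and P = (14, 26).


Compute successive multiples of P until we hit O:
  1P = (14, 26)
  2P = (35, 36)
  3P = (4, 14)
  4P = (16, 16)
  5P = (32, 27)
  6P = (32, 10)
  7P = (16, 21)
  8P = (4, 23)
  ... (continuing to 11P)
  11P = O

ord(P) = 11


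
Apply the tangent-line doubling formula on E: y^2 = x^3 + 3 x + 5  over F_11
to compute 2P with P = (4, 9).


Doubling: s = (3 x1^2 + a) / (2 y1)
s = (3*4^2 + 3) / (2*9) mod 11 = 1
x3 = s^2 - 2 x1 mod 11 = 1^2 - 2*4 = 4
y3 = s (x1 - x3) - y1 mod 11 = 1 * (4 - 4) - 9 = 2

2P = (4, 2)


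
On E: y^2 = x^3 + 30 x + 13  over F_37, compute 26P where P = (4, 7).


k = 26 = 11010_2 (binary, LSB first: 01011)
Double-and-add from P = (4, 7):
  bit 0 = 0: acc unchanged = O
  bit 1 = 1: acc = O + (17, 21) = (17, 21)
  bit 2 = 0: acc unchanged = (17, 21)
  bit 3 = 1: acc = (17, 21) + (1, 28) = (15, 29)
  bit 4 = 1: acc = (15, 29) + (25, 16) = (22, 6)

26P = (22, 6)


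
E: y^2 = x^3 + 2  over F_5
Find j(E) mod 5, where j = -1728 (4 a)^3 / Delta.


Delta = -16(4 a^3 + 27 b^2) mod 5 = 2
-1728 * (4 a)^3 = -1728 * (4*0)^3 mod 5 = 0
j = 0 * 2^(-1) mod 5 = 0

j = 0 (mod 5)


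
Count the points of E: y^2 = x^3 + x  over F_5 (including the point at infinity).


For each x in F_5, count y with y^2 = x^3 + 1 x + 0 mod 5:
  x = 0: RHS = 0, y in [0]  -> 1 point(s)
  x = 2: RHS = 0, y in [0]  -> 1 point(s)
  x = 3: RHS = 0, y in [0]  -> 1 point(s)
Affine points: 3. Add the point at infinity: total = 4.

#E(F_5) = 4


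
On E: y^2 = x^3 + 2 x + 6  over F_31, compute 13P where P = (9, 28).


k = 13 = 1101_2 (binary, LSB first: 1011)
Double-and-add from P = (9, 28):
  bit 0 = 1: acc = O + (9, 28) = (9, 28)
  bit 1 = 0: acc unchanged = (9, 28)
  bit 2 = 1: acc = (9, 28) + (8, 10) = (28, 2)
  bit 3 = 1: acc = (28, 2) + (4, 4) = (13, 20)

13P = (13, 20)


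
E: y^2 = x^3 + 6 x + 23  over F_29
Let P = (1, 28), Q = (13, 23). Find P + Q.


P != Q, so use the chord formula.
s = (y2 - y1) / (x2 - x1) = (24) / (12) mod 29 = 2
x3 = s^2 - x1 - x2 mod 29 = 2^2 - 1 - 13 = 19
y3 = s (x1 - x3) - y1 mod 29 = 2 * (1 - 19) - 28 = 23

P + Q = (19, 23)


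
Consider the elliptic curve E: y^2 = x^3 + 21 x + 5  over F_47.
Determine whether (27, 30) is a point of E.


Check whether y^2 = x^3 + 21 x + 5 (mod 47) for (x, y) = (27, 30).
LHS: y^2 = 30^2 mod 47 = 7
RHS: x^3 + 21 x + 5 = 27^3 + 21*27 + 5 mod 47 = 45
LHS != RHS

No, not on the curve


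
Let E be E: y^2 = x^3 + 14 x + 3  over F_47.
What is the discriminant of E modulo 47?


4 a^3 + 27 b^2 = 4*14^3 + 27*3^2 = 10976 + 243 = 11219
Delta = -16 * (11219) = -179504
Delta mod 47 = 36

Delta = 36 (mod 47)


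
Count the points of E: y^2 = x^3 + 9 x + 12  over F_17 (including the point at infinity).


For each x in F_17, count y with y^2 = x^3 + 9 x + 12 mod 17:
  x = 2: RHS = 4, y in [2, 15]  -> 2 point(s)
  x = 3: RHS = 15, y in [7, 10]  -> 2 point(s)
  x = 8: RHS = 1, y in [1, 16]  -> 2 point(s)
  x = 14: RHS = 9, y in [3, 14]  -> 2 point(s)
  x = 16: RHS = 2, y in [6, 11]  -> 2 point(s)
Affine points: 10. Add the point at infinity: total = 11.

#E(F_17) = 11


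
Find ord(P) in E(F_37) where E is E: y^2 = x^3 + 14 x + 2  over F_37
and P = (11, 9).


Compute successive multiples of P until we hit O:
  1P = (11, 9)
  2P = (26, 16)
  3P = (4, 14)
  4P = (21, 14)
  5P = (33, 17)
  6P = (2, 1)
  7P = (12, 23)
  8P = (25, 17)
  ... (continuing to 39P)
  39P = O

ord(P) = 39
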